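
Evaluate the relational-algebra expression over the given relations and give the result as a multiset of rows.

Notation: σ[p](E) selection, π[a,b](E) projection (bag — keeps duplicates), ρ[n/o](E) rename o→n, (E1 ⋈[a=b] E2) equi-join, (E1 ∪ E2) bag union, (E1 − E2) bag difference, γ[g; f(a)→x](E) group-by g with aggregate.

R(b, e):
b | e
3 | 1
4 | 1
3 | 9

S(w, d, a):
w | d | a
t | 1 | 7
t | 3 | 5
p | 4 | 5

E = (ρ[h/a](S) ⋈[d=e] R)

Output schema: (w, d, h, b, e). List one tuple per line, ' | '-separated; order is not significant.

Stepwise |·|:
  S → 3
  ρ[h/a](S) → 3
  R → 3
  (ρ[h/a](S) ⋈[d=e] R) → 2

== RESULT ==
w | d | h | b | e
t | 1 | 7 | 3 | 1
t | 1 | 7 | 4 | 1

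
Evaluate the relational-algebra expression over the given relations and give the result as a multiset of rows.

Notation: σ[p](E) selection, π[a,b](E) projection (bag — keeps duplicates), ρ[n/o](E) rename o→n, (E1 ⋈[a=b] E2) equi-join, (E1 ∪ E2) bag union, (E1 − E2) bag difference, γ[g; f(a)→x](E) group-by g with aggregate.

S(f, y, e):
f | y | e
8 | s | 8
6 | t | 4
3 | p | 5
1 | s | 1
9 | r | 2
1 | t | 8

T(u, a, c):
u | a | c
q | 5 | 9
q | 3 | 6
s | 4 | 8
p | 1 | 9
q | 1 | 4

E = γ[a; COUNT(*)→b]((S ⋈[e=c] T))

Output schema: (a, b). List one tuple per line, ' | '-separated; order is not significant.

Stepwise |·|:
  S → 6
  T → 5
  (S ⋈[e=c] T) → 3
  γ[a; COUNT(*)→b]((S ⋈[e=c] T)) → 2

== RESULT ==
a | b
1 | 1
4 | 2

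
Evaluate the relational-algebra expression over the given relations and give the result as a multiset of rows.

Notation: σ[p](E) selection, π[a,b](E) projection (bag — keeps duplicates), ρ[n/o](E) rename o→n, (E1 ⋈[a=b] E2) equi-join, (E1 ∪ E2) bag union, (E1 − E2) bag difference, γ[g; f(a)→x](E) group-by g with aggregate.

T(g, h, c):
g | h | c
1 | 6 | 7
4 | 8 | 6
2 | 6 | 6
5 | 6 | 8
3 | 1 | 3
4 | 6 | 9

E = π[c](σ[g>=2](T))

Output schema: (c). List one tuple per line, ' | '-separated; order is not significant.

Stepwise |·|:
  T → 6
  σ[g>=2](T) → 5
  π[c](σ[g>=2](T)) → 5

== RESULT ==
c
3
6
6
8
9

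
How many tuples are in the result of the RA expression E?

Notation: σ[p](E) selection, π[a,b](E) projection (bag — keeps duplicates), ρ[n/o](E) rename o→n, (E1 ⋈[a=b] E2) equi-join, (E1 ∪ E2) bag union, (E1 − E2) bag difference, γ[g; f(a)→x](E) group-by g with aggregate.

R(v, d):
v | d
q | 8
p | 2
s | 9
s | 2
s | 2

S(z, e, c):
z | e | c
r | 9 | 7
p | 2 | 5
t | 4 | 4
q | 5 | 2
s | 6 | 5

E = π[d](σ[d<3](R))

Subexpression sizes:
  R → 5
  σ[d<3](R) → 3
  π[d](σ[d<3](R)) → 3

|E| = 3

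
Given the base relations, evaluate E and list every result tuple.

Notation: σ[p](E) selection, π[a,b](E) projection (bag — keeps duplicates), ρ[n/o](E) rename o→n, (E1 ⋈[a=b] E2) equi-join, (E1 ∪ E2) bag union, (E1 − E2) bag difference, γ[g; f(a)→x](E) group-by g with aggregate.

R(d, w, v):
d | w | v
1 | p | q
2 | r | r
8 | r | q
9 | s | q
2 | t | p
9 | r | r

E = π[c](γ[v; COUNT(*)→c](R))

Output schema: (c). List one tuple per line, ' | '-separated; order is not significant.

Stepwise |·|:
  R → 6
  γ[v; COUNT(*)→c](R) → 3
  π[c](γ[v; COUNT(*)→c](R)) → 3

== RESULT ==
c
1
2
3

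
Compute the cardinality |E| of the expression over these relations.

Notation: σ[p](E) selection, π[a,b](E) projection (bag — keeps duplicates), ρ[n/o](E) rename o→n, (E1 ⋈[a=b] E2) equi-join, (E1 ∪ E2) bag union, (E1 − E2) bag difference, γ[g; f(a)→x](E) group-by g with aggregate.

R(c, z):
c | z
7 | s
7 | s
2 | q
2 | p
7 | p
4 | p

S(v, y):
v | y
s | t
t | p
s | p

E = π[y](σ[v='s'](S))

Row counts bottom-up:
  S → 3
  σ[v='s'](S) → 2
  π[y](σ[v='s'](S)) → 2

|E| = 2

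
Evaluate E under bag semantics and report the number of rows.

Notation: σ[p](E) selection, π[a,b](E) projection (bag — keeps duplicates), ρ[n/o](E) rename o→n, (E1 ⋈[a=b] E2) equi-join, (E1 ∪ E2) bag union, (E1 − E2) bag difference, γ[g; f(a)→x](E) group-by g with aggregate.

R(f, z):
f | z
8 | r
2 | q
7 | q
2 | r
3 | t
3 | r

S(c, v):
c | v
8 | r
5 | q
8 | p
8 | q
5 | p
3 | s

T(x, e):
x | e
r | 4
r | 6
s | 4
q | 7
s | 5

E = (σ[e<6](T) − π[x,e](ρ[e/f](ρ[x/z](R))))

Row counts bottom-up:
  T → 5
  σ[e<6](T) → 3
  R → 6
  ρ[x/z](R) → 6
  ρ[e/f](ρ[x/z](R)) → 6
  π[x,e](ρ[e/f](ρ[x/z](R))) → 6
  (σ[e<6](T) − π[x,e](ρ[e/f](ρ[x/z](R)))) → 3

|E| = 3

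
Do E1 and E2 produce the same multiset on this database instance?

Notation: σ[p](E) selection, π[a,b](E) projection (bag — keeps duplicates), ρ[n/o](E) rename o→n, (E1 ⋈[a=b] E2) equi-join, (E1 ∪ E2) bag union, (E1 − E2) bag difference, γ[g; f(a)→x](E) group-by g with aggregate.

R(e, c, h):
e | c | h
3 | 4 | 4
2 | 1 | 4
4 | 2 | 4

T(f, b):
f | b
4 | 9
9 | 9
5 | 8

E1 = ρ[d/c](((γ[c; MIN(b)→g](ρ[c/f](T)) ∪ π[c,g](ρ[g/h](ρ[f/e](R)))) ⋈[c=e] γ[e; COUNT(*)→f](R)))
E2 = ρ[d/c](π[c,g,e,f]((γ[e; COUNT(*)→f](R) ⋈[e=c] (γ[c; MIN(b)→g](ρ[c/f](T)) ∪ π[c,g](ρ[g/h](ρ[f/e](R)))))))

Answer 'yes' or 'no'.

E1 subexpression sizes:
  T → 3
  ρ[c/f](T) → 3
  γ[c; MIN(b)→g](ρ[c/f](T)) → 3
  R → 3
  ρ[f/e](R) → 3
  ρ[g/h](ρ[f/e](R)) → 3
  π[c,g](ρ[g/h](ρ[f/e](R))) → 3
  (γ[c; MIN(b)→g](ρ[c/f](T)) ∪ π[c,g](ρ[g/h](ρ[f/e](R)))) → 6
  R → 3
  γ[e; COUNT(*)→f](R) → 3
  ((γ[c; MIN(b)→g](ρ[c/f](T)) ∪ π[c,g](ρ[g/h](ρ[f/e](R)))) ⋈[c=e] γ[e; COUNT(*)→f](R)) → 3
  ρ[d/c](((γ[c; MIN(b)→g](ρ[c/f](T)) ∪ π[c,g](ρ[g/h](ρ[f/e](R)))) ⋈[c=e] γ[e; COUNT(*)→f](R))) → 3
E2 subexpression sizes:
  R → 3
  γ[e; COUNT(*)→f](R) → 3
  T → 3
  ρ[c/f](T) → 3
  γ[c; MIN(b)→g](ρ[c/f](T)) → 3
  R → 3
  ρ[f/e](R) → 3
  ρ[g/h](ρ[f/e](R)) → 3
  π[c,g](ρ[g/h](ρ[f/e](R))) → 3
  (γ[c; MIN(b)→g](ρ[c/f](T)) ∪ π[c,g](ρ[g/h](ρ[f/e](R)))) → 6
  (γ[e; COUNT(*)→f](R) ⋈[e=c] (γ[c; MIN(b)→g](ρ[c/f](T)) ∪ π[c,g](ρ[g/h](ρ[f/e](R))))) → 3
  π[c,g,e,f]((γ[e; COUNT(*)→f](R) ⋈[e=c] (γ[c; MIN(b)→g](ρ[c/f](T)) ∪ π[c,g](ρ[g/h](ρ[f/e](R)))))) → 3
  ρ[d/c](π[c,g,e,f]((γ[e; COUNT(*)→f](R) ⋈[e=c] (γ[c; MIN(b)→g](ρ[c/f](T)) ∪ π[c,g](ρ[g/h](ρ[f/e](R))))))) → 3

E1 and E2 produce the same multiset:
d | g | e | f
2 | 4 | 2 | 1
4 | 4 | 4 | 1
4 | 9 | 4 | 1

yes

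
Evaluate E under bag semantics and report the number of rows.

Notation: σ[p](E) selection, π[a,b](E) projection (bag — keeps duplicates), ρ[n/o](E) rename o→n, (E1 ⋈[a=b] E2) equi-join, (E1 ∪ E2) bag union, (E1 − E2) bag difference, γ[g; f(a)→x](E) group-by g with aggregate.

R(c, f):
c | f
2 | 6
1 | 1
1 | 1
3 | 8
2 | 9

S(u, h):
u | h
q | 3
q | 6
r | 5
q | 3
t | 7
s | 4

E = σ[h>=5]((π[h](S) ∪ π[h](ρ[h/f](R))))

Row counts bottom-up:
  S → 6
  π[h](S) → 6
  R → 5
  ρ[h/f](R) → 5
  π[h](ρ[h/f](R)) → 5
  (π[h](S) ∪ π[h](ρ[h/f](R))) → 11
  σ[h>=5]((π[h](S) ∪ π[h](ρ[h/f](R)))) → 6

|E| = 6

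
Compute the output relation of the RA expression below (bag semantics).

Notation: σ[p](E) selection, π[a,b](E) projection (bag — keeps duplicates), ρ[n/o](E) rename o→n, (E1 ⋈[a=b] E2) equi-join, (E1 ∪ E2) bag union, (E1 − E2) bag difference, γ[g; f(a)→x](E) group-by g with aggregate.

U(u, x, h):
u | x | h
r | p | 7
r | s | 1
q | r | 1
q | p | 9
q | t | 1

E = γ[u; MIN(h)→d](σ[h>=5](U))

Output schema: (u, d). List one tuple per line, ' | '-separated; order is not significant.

Stepwise |·|:
  U → 5
  σ[h>=5](U) → 2
  γ[u; MIN(h)→d](σ[h>=5](U)) → 2

== RESULT ==
u | d
q | 9
r | 7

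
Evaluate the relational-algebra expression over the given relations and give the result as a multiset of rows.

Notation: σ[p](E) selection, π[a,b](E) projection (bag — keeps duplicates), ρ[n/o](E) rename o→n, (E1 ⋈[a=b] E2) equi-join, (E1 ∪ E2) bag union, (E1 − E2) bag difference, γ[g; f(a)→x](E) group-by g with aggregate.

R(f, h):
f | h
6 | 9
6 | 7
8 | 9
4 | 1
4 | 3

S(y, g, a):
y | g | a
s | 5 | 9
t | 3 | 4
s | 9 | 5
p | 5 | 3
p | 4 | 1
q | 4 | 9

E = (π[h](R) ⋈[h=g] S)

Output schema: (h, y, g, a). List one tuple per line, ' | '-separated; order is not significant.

Per-node cardinality:
  R → 5
  π[h](R) → 5
  S → 6
  (π[h](R) ⋈[h=g] S) → 3

== RESULT ==
h | y | g | a
3 | t | 3 | 4
9 | s | 9 | 5
9 | s | 9 | 5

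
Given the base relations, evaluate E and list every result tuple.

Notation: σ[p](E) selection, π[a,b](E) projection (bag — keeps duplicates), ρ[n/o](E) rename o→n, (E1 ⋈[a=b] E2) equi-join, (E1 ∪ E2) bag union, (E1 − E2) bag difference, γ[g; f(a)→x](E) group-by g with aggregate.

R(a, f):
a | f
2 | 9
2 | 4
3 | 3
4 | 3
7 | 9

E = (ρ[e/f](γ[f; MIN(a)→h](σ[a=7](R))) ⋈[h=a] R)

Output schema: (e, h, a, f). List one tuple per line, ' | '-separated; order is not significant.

Row counts bottom-up:
  R → 5
  σ[a=7](R) → 1
  γ[f; MIN(a)→h](σ[a=7](R)) → 1
  ρ[e/f](γ[f; MIN(a)→h](σ[a=7](R))) → 1
  R → 5
  (ρ[e/f](γ[f; MIN(a)→h](σ[a=7](R))) ⋈[h=a] R) → 1

== RESULT ==
e | h | a | f
9 | 7 | 7 | 9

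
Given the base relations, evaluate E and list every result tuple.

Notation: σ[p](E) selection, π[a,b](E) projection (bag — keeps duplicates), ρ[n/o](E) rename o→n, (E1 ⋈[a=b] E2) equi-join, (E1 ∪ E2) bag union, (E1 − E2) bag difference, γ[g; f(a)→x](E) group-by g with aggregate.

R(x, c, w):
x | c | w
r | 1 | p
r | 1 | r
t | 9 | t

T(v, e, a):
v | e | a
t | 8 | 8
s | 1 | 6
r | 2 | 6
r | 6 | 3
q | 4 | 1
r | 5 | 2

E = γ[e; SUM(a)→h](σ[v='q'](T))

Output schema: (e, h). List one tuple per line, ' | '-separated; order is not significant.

Row counts bottom-up:
  T → 6
  σ[v='q'](T) → 1
  γ[e; SUM(a)→h](σ[v='q'](T)) → 1

== RESULT ==
e | h
4 | 1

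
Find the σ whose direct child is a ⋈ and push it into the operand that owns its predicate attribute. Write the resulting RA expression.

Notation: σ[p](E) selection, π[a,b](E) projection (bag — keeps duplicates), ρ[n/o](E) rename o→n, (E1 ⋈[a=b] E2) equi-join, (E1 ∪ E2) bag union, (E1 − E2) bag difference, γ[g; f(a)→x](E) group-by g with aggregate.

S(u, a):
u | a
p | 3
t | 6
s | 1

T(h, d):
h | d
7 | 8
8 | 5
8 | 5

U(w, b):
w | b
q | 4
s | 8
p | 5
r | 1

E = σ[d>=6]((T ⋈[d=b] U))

σ filters on d, owned by the left side.
E' = (σ[d>=6](T) ⋈[d=b] U)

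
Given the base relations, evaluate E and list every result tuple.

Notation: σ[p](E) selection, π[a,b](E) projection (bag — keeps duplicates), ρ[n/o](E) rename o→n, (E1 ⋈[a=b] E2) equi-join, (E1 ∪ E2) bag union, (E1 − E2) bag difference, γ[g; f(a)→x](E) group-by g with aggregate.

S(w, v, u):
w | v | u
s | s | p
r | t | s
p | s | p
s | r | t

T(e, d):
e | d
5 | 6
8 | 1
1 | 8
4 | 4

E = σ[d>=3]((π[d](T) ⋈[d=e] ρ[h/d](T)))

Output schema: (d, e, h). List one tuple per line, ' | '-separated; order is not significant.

Row counts bottom-up:
  T → 4
  π[d](T) → 4
  T → 4
  ρ[h/d](T) → 4
  (π[d](T) ⋈[d=e] ρ[h/d](T)) → 3
  σ[d>=3]((π[d](T) ⋈[d=e] ρ[h/d](T))) → 2

== RESULT ==
d | e | h
4 | 4 | 4
8 | 8 | 1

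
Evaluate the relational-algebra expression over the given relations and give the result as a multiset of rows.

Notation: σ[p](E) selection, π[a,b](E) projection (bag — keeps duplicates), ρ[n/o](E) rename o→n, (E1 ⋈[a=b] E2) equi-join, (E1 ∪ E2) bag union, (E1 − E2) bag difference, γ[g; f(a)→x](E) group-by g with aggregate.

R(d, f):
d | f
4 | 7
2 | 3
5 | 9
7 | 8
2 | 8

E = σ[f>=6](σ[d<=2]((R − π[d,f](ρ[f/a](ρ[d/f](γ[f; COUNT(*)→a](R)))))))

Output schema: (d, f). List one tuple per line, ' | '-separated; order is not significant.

Per-node cardinality:
  R → 5
  R → 5
  γ[f; COUNT(*)→a](R) → 4
  ρ[d/f](γ[f; COUNT(*)→a](R)) → 4
  ρ[f/a](ρ[d/f](γ[f; COUNT(*)→a](R))) → 4
  π[d,f](ρ[f/a](ρ[d/f](γ[f; COUNT(*)→a](R)))) → 4
  (R − π[d,f](ρ[f/a](ρ[d/f](γ[f; COUNT(*)→a](R))))) → 5
  σ[d<=2]((R − π[d,f](ρ[f/a](ρ[d/f](γ[f; COUNT(*)→a](R)))))) → 2
  σ[f>=6](σ[d<=2]((R − π[d,f](ρ[f/a](ρ[d/f](γ[f; COUNT(*)→a](R))))))) → 1

== RESULT ==
d | f
2 | 8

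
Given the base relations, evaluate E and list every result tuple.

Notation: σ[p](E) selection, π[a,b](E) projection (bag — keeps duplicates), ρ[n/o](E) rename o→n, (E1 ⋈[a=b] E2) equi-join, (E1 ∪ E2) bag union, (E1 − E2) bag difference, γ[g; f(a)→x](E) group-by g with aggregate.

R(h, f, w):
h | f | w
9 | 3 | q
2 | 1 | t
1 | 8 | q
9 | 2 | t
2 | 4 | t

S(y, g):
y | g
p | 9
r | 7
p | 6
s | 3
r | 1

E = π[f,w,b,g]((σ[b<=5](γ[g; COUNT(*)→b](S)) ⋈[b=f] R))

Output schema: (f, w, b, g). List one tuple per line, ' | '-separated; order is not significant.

Row counts bottom-up:
  S → 5
  γ[g; COUNT(*)→b](S) → 5
  σ[b<=5](γ[g; COUNT(*)→b](S)) → 5
  R → 5
  (σ[b<=5](γ[g; COUNT(*)→b](S)) ⋈[b=f] R) → 5
  π[f,w,b,g]((σ[b<=5](γ[g; COUNT(*)→b](S)) ⋈[b=f] R)) → 5

== RESULT ==
f | w | b | g
1 | t | 1 | 1
1 | t | 1 | 3
1 | t | 1 | 6
1 | t | 1 | 7
1 | t | 1 | 9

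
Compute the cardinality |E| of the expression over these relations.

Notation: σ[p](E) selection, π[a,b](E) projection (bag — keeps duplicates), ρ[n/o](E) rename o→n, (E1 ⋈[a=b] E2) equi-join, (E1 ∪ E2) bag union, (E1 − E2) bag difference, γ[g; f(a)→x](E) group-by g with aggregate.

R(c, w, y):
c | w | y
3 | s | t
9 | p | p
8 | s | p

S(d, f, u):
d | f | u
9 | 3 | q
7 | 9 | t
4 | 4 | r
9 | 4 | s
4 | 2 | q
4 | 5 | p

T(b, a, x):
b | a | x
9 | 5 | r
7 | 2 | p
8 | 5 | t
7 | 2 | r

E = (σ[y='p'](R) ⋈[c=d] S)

Per-node cardinality:
  R → 3
  σ[y='p'](R) → 2
  S → 6
  (σ[y='p'](R) ⋈[c=d] S) → 2

|E| = 2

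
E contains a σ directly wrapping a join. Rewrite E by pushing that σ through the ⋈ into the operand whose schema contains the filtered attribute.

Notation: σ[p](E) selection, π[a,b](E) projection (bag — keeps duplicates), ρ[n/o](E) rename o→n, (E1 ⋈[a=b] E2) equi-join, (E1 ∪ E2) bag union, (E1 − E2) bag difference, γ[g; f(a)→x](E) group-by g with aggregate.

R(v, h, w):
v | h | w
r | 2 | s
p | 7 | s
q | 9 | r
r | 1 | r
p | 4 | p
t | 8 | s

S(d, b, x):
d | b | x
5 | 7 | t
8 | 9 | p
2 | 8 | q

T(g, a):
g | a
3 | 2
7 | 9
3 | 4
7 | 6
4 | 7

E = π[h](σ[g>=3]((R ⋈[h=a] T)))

σ filters on g, owned by the right side.
E' = π[h]((R ⋈[h=a] σ[g>=3](T)))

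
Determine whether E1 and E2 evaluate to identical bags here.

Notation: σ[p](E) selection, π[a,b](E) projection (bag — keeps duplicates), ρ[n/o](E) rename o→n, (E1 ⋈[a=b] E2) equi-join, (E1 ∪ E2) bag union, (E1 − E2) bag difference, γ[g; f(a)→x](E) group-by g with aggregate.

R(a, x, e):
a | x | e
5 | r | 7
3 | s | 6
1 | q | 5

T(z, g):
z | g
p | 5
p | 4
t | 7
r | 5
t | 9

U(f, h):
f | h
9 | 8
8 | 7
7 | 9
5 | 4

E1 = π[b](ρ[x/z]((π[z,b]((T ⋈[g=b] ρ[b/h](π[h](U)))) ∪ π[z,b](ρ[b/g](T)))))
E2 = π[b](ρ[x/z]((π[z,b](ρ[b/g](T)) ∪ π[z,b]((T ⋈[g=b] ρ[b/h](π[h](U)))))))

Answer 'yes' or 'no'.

E1 subexpression sizes:
  T → 5
  U → 4
  π[h](U) → 4
  ρ[b/h](π[h](U)) → 4
  (T ⋈[g=b] ρ[b/h](π[h](U))) → 3
  π[z,b]((T ⋈[g=b] ρ[b/h](π[h](U)))) → 3
  T → 5
  ρ[b/g](T) → 5
  π[z,b](ρ[b/g](T)) → 5
  (π[z,b]((T ⋈[g=b] ρ[b/h](π[h](U)))) ∪ π[z,b](ρ[b/g](T))) → 8
  ρ[x/z]((π[z,b]((T ⋈[g=b] ρ[b/h](π[h](U)))) ∪ π[z,b](ρ[b/g](T)))) → 8
  π[b](ρ[x/z]((π[z,b]((T ⋈[g=b] ρ[b/h](π[h](U)))) ∪ π[z,b](ρ[b/g](T))))) → 8
E2 subexpression sizes:
  T → 5
  ρ[b/g](T) → 5
  π[z,b](ρ[b/g](T)) → 5
  T → 5
  U → 4
  π[h](U) → 4
  ρ[b/h](π[h](U)) → 4
  (T ⋈[g=b] ρ[b/h](π[h](U))) → 3
  π[z,b]((T ⋈[g=b] ρ[b/h](π[h](U)))) → 3
  (π[z,b](ρ[b/g](T)) ∪ π[z,b]((T ⋈[g=b] ρ[b/h](π[h](U))))) → 8
  ρ[x/z]((π[z,b](ρ[b/g](T)) ∪ π[z,b]((T ⋈[g=b] ρ[b/h](π[h](U)))))) → 8
  π[b](ρ[x/z]((π[z,b](ρ[b/g](T)) ∪ π[z,b]((T ⋈[g=b] ρ[b/h](π[h](U))))))) → 8

E1 and E2 produce the same multiset:
b
4
4
5
5
7
7
9
9

yes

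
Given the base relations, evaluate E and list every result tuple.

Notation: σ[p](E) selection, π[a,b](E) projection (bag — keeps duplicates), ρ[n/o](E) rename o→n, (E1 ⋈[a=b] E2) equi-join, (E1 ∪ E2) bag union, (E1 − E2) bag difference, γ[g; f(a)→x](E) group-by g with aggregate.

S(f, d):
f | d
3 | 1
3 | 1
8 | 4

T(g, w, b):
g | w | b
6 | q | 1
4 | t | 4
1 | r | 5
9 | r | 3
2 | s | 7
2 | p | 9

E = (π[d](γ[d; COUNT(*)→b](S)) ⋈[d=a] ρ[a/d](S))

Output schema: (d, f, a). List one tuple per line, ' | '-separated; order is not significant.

Row counts bottom-up:
  S → 3
  γ[d; COUNT(*)→b](S) → 2
  π[d](γ[d; COUNT(*)→b](S)) → 2
  S → 3
  ρ[a/d](S) → 3
  (π[d](γ[d; COUNT(*)→b](S)) ⋈[d=a] ρ[a/d](S)) → 3

== RESULT ==
d | f | a
1 | 3 | 1
1 | 3 | 1
4 | 8 | 4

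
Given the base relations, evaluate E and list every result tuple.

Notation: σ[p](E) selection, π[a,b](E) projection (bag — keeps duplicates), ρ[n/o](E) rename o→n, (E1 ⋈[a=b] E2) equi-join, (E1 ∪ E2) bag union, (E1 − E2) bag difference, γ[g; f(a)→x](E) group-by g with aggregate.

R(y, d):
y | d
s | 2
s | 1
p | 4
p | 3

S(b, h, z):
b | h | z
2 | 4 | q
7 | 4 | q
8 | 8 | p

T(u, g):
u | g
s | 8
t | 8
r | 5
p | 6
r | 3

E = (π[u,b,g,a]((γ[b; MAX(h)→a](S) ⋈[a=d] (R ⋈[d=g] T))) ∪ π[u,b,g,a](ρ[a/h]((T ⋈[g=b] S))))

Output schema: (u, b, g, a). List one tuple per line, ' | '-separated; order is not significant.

Per-node cardinality:
  S → 3
  γ[b; MAX(h)→a](S) → 3
  R → 4
  T → 5
  (R ⋈[d=g] T) → 1
  (γ[b; MAX(h)→a](S) ⋈[a=d] (R ⋈[d=g] T)) → 0
  π[u,b,g,a]((γ[b; MAX(h)→a](S) ⋈[a=d] (R ⋈[d=g] T))) → 0
  T → 5
  S → 3
  (T ⋈[g=b] S) → 2
  ρ[a/h]((T ⋈[g=b] S)) → 2
  π[u,b,g,a](ρ[a/h]((T ⋈[g=b] S))) → 2
  (π[u,b,g,a]((γ[b; MAX(h)→a](S) ⋈[a=d] (R ⋈[d=g] T))) ∪ π[u,b,g,a](ρ[a/h]((T ⋈[g=b] S)))) → 2

== RESULT ==
u | b | g | a
s | 8 | 8 | 8
t | 8 | 8 | 8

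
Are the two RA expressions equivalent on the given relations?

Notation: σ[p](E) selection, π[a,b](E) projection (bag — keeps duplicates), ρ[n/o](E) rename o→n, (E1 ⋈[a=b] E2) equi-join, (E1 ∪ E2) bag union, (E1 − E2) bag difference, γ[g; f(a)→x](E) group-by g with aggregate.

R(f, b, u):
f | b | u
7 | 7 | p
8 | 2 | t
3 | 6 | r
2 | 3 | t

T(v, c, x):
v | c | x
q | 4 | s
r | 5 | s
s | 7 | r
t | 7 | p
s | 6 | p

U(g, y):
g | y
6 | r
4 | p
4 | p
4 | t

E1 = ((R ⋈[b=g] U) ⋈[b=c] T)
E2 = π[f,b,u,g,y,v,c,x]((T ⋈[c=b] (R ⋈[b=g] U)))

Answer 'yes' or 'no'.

E1 row counts bottom-up:
  R → 4
  U → 4
  (R ⋈[b=g] U) → 1
  T → 5
  ((R ⋈[b=g] U) ⋈[b=c] T) → 1
E2 row counts bottom-up:
  T → 5
  R → 4
  U → 4
  (R ⋈[b=g] U) → 1
  (T ⋈[c=b] (R ⋈[b=g] U)) → 1
  π[f,b,u,g,y,v,c,x]((T ⋈[c=b] (R ⋈[b=g] U))) → 1

E1 and E2 produce the same multiset:
f | b | u | g | y | v | c | x
3 | 6 | r | 6 | r | s | 6 | p

yes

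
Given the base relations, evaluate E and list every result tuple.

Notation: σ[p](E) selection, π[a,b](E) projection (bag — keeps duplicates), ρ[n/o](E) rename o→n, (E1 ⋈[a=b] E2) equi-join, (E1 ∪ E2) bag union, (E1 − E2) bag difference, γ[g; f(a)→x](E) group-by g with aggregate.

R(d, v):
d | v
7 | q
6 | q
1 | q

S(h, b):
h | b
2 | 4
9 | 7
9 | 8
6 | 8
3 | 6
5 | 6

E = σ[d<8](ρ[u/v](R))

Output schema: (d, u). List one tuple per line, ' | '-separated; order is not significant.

Per-node cardinality:
  R → 3
  ρ[u/v](R) → 3
  σ[d<8](ρ[u/v](R)) → 3

== RESULT ==
d | u
1 | q
6 | q
7 | q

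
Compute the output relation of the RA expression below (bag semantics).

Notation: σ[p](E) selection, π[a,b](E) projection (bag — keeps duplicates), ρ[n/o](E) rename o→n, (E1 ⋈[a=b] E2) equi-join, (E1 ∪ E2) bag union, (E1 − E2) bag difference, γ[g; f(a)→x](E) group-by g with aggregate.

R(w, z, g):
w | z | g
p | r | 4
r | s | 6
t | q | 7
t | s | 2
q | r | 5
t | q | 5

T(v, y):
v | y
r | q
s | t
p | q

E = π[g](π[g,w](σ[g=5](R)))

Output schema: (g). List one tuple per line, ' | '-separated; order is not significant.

Subexpression sizes:
  R → 6
  σ[g=5](R) → 2
  π[g,w](σ[g=5](R)) → 2
  π[g](π[g,w](σ[g=5](R))) → 2

== RESULT ==
g
5
5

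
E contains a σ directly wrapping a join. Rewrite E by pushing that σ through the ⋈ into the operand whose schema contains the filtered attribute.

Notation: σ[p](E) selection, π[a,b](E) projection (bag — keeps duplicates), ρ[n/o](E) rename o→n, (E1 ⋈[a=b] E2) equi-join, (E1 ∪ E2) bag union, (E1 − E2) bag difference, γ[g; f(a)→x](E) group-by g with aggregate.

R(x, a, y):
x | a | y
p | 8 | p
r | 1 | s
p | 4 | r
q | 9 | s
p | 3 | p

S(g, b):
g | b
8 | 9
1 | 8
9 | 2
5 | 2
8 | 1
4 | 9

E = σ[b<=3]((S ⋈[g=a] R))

σ filters on b, owned by the left side.
E' = (σ[b<=3](S) ⋈[g=a] R)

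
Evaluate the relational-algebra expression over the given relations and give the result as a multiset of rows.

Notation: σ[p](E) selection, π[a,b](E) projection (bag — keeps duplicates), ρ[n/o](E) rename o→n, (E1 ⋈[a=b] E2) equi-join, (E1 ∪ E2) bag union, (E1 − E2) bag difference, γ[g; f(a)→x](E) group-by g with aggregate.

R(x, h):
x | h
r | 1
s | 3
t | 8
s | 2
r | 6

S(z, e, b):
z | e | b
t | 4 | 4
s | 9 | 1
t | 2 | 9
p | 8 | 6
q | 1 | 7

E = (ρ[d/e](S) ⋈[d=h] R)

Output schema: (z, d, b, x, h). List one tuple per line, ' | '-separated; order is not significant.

Per-node cardinality:
  S → 5
  ρ[d/e](S) → 5
  R → 5
  (ρ[d/e](S) ⋈[d=h] R) → 3

== RESULT ==
z | d | b | x | h
p | 8 | 6 | t | 8
q | 1 | 7 | r | 1
t | 2 | 9 | s | 2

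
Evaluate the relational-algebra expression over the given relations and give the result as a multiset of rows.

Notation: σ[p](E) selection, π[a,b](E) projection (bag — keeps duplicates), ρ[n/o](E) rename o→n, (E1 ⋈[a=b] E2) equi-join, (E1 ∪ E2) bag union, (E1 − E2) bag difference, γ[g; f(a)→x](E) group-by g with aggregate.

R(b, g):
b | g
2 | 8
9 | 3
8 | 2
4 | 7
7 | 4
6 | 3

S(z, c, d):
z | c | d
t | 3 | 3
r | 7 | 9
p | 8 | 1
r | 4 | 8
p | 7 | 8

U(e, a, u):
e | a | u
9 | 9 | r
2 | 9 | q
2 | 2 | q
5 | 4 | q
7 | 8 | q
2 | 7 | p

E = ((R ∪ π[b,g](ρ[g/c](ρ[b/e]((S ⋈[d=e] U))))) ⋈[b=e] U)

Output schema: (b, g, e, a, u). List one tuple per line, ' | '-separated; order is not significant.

Row counts bottom-up:
  R → 6
  S → 5
  U → 6
  (S ⋈[d=e] U) → 1
  ρ[b/e]((S ⋈[d=e] U)) → 1
  ρ[g/c](ρ[b/e]((S ⋈[d=e] U))) → 1
  π[b,g](ρ[g/c](ρ[b/e]((S ⋈[d=e] U)))) → 1
  (R ∪ π[b,g](ρ[g/c](ρ[b/e]((S ⋈[d=e] U))))) → 7
  U → 6
  ((R ∪ π[b,g](ρ[g/c](ρ[b/e]((S ⋈[d=e] U))))) ⋈[b=e] U) → 6

== RESULT ==
b | g | e | a | u
2 | 8 | 2 | 2 | q
2 | 8 | 2 | 7 | p
2 | 8 | 2 | 9 | q
7 | 4 | 7 | 8 | q
9 | 3 | 9 | 9 | r
9 | 7 | 9 | 9 | r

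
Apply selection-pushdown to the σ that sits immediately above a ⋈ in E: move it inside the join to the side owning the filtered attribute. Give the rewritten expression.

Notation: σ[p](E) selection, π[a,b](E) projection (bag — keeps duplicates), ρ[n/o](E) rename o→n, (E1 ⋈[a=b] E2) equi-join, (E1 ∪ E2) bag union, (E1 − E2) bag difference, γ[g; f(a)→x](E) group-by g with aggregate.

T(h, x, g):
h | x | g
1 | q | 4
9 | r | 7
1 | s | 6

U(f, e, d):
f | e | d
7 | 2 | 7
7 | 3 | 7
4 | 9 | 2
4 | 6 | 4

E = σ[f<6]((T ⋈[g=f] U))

σ filters on f, owned by the right side.
E' = (T ⋈[g=f] σ[f<6](U))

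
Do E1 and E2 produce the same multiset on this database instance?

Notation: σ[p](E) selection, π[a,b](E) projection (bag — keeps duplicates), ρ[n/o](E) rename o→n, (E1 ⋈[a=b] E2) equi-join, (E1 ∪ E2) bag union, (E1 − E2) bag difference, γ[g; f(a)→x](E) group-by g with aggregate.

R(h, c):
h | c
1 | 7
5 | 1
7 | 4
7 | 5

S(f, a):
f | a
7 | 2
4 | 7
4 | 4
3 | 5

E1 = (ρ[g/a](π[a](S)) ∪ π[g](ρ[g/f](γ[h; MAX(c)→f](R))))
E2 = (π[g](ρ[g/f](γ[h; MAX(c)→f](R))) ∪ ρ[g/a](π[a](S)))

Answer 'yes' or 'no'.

E1 row counts bottom-up:
  S → 4
  π[a](S) → 4
  ρ[g/a](π[a](S)) → 4
  R → 4
  γ[h; MAX(c)→f](R) → 3
  ρ[g/f](γ[h; MAX(c)→f](R)) → 3
  π[g](ρ[g/f](γ[h; MAX(c)→f](R))) → 3
  (ρ[g/a](π[a](S)) ∪ π[g](ρ[g/f](γ[h; MAX(c)→f](R)))) → 7
E2 row counts bottom-up:
  R → 4
  γ[h; MAX(c)→f](R) → 3
  ρ[g/f](γ[h; MAX(c)→f](R)) → 3
  π[g](ρ[g/f](γ[h; MAX(c)→f](R))) → 3
  S → 4
  π[a](S) → 4
  ρ[g/a](π[a](S)) → 4
  (π[g](ρ[g/f](γ[h; MAX(c)→f](R))) ∪ ρ[g/a](π[a](S))) → 7

E1 and E2 produce the same multiset:
g
1
2
4
5
5
7
7

yes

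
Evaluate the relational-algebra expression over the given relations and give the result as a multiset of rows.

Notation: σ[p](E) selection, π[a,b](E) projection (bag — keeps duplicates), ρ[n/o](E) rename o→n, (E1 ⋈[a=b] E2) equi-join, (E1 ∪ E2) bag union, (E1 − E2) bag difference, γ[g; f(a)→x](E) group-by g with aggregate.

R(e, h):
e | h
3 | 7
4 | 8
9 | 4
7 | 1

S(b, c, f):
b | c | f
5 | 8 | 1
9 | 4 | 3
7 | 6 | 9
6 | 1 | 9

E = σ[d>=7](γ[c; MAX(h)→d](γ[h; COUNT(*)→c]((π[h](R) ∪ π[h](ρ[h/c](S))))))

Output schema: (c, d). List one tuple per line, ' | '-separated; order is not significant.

Stepwise |·|:
  R → 4
  π[h](R) → 4
  S → 4
  ρ[h/c](S) → 4
  π[h](ρ[h/c](S)) → 4
  (π[h](R) ∪ π[h](ρ[h/c](S))) → 8
  γ[h; COUNT(*)→c]((π[h](R) ∪ π[h](ρ[h/c](S)))) → 5
  γ[c; MAX(h)→d](γ[h; COUNT(*)→c]((π[h](R) ∪ π[h](ρ[h/c](S))))) → 2
  σ[d>=7](γ[c; MAX(h)→d](γ[h; COUNT(*)→c]((π[h](R) ∪ π[h](ρ[h/c](S)))))) → 2

== RESULT ==
c | d
1 | 7
2 | 8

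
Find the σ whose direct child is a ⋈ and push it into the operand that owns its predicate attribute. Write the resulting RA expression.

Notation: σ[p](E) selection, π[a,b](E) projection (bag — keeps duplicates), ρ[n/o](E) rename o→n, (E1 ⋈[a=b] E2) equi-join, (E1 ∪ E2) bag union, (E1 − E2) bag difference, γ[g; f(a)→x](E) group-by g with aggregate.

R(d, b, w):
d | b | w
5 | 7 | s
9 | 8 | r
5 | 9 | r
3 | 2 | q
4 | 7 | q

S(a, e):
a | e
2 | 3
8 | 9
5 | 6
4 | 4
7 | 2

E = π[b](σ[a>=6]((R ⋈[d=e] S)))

σ filters on a, owned by the right side.
E' = π[b]((R ⋈[d=e] σ[a>=6](S)))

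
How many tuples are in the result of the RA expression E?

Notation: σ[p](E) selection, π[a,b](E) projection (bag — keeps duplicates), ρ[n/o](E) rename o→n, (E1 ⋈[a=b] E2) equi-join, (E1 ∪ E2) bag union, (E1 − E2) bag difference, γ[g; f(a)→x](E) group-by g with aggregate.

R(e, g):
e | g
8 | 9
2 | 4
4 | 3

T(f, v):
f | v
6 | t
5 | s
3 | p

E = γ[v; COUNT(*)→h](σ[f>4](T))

Subexpression sizes:
  T → 3
  σ[f>4](T) → 2
  γ[v; COUNT(*)→h](σ[f>4](T)) → 2

|E| = 2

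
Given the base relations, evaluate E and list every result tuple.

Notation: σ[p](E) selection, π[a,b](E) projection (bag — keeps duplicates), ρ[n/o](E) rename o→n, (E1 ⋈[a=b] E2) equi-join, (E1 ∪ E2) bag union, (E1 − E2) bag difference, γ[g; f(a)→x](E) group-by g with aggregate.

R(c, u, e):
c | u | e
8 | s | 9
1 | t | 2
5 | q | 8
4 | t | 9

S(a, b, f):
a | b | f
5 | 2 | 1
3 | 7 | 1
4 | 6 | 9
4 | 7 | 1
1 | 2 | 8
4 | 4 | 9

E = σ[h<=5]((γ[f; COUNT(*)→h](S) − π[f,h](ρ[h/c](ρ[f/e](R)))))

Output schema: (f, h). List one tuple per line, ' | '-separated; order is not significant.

Stepwise |·|:
  S → 6
  γ[f; COUNT(*)→h](S) → 3
  R → 4
  ρ[f/e](R) → 4
  ρ[h/c](ρ[f/e](R)) → 4
  π[f,h](ρ[h/c](ρ[f/e](R))) → 4
  (γ[f; COUNT(*)→h](S) − π[f,h](ρ[h/c](ρ[f/e](R)))) → 3
  σ[h<=5]((γ[f; COUNT(*)→h](S) − π[f,h](ρ[h/c](ρ[f/e](R))))) → 3

== RESULT ==
f | h
1 | 3
8 | 1
9 | 2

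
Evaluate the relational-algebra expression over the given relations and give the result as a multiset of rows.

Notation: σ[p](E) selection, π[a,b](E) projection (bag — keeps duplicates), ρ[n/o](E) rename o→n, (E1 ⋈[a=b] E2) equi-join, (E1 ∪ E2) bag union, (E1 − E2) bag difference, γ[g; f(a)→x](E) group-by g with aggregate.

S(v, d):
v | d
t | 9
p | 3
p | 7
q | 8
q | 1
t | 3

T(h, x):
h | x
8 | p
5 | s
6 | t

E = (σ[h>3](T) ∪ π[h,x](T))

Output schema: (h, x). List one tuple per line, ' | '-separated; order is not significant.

Per-node cardinality:
  T → 3
  σ[h>3](T) → 3
  T → 3
  π[h,x](T) → 3
  (σ[h>3](T) ∪ π[h,x](T)) → 6

== RESULT ==
h | x
5 | s
5 | s
6 | t
6 | t
8 | p
8 | p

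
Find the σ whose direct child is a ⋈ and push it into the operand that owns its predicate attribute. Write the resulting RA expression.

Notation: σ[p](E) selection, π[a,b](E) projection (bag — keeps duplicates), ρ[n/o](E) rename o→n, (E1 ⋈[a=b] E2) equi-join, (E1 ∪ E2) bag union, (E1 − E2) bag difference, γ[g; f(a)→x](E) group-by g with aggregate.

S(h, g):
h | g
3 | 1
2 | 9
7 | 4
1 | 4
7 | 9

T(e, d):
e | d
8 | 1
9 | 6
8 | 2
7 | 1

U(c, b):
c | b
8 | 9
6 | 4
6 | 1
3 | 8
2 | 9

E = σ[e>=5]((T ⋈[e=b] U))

σ filters on e, owned by the left side.
E' = (σ[e>=5](T) ⋈[e=b] U)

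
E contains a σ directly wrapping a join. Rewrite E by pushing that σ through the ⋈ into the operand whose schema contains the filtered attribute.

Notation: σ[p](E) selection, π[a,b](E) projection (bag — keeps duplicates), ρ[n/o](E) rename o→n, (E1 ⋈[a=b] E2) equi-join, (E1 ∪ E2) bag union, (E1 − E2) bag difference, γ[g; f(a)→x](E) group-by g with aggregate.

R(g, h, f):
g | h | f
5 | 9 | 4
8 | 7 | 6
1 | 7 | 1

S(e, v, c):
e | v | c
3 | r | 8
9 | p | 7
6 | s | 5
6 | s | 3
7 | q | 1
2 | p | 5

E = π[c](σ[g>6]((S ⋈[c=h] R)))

σ filters on g, owned by the right side.
E' = π[c]((S ⋈[c=h] σ[g>6](R)))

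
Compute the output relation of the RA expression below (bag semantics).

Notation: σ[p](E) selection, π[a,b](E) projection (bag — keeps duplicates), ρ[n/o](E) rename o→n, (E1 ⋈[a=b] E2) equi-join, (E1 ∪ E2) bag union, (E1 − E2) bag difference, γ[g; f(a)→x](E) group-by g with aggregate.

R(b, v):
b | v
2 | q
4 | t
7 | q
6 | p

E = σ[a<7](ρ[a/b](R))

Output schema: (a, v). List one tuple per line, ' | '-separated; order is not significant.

Per-node cardinality:
  R → 4
  ρ[a/b](R) → 4
  σ[a<7](ρ[a/b](R)) → 3

== RESULT ==
a | v
2 | q
4 | t
6 | p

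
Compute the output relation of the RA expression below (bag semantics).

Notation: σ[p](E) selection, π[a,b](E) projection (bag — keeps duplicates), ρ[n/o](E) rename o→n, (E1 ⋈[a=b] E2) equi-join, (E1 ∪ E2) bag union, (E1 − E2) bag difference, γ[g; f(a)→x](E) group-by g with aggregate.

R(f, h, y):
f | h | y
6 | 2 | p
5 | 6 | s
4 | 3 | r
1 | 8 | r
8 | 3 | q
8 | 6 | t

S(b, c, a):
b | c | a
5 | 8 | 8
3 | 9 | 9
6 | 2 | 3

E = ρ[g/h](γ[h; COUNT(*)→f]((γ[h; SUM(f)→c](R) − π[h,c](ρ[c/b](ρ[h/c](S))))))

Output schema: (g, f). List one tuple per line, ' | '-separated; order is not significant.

Row counts bottom-up:
  R → 6
  γ[h; SUM(f)→c](R) → 4
  S → 3
  ρ[h/c](S) → 3
  ρ[c/b](ρ[h/c](S)) → 3
  π[h,c](ρ[c/b](ρ[h/c](S))) → 3
  (γ[h; SUM(f)→c](R) − π[h,c](ρ[c/b](ρ[h/c](S)))) → 3
  γ[h; COUNT(*)→f]((γ[h; SUM(f)→c](R) − π[h,c](ρ[c/b](ρ[h/c](S))))) → 3
  ρ[g/h](γ[h; COUNT(*)→f]((γ[h; SUM(f)→c](R) − π[h,c](ρ[c/b](ρ[h/c](S)))))) → 3

== RESULT ==
g | f
3 | 1
6 | 1
8 | 1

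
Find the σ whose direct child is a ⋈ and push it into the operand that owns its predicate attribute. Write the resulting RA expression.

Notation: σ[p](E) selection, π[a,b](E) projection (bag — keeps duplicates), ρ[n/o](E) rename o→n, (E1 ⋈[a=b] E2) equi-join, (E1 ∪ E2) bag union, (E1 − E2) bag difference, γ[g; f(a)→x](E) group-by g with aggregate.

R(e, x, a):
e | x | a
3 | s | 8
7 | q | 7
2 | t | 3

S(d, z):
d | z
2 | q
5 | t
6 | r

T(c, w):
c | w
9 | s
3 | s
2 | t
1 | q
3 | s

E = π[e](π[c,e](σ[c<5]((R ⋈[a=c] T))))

σ filters on c, owned by the right side.
E' = π[e](π[c,e]((R ⋈[a=c] σ[c<5](T))))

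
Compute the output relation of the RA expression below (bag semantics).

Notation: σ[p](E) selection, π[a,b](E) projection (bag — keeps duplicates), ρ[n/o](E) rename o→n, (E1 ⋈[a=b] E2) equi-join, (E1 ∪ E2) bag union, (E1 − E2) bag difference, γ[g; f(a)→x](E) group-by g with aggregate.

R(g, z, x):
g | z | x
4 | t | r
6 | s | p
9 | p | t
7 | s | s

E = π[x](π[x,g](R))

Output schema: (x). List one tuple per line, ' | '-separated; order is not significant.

Row counts bottom-up:
  R → 4
  π[x,g](R) → 4
  π[x](π[x,g](R)) → 4

== RESULT ==
x
p
r
s
t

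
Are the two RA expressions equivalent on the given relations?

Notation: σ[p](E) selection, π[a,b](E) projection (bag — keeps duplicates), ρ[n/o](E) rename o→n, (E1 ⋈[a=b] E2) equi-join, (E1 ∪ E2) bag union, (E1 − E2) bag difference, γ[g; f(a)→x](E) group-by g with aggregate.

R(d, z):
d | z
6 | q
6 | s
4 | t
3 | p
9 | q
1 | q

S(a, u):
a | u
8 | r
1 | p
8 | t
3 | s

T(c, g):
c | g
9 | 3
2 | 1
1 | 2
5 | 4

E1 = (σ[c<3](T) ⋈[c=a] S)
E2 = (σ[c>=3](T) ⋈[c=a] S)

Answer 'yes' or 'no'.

E1 subexpression sizes:
  T → 4
  σ[c<3](T) → 2
  S → 4
  (σ[c<3](T) ⋈[c=a] S) → 1
E2 subexpression sizes:
  T → 4
  σ[c>=3](T) → 2
  S → 4
  (σ[c>=3](T) ⋈[c=a] S) → 0

E1 result:
c | g | a | u
1 | 2 | 1 | p
E2 result:
c | g | a | u
(0 rows)
Witness: (1, 2, 1, 'p') appears 1× in E1 but 0× in E2.

no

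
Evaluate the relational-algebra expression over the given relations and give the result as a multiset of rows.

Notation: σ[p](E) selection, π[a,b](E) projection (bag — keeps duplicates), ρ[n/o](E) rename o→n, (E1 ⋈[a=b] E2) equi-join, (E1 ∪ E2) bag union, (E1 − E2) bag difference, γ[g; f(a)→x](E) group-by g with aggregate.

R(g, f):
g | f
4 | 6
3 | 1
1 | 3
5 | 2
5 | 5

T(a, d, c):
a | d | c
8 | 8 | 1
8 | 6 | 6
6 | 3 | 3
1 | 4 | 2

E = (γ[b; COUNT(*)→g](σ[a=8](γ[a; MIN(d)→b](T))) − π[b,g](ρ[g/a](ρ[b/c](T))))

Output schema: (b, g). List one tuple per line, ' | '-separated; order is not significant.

Subexpression sizes:
  T → 4
  γ[a; MIN(d)→b](T) → 3
  σ[a=8](γ[a; MIN(d)→b](T)) → 1
  γ[b; COUNT(*)→g](σ[a=8](γ[a; MIN(d)→b](T))) → 1
  T → 4
  ρ[b/c](T) → 4
  ρ[g/a](ρ[b/c](T)) → 4
  π[b,g](ρ[g/a](ρ[b/c](T))) → 4
  (γ[b; COUNT(*)→g](σ[a=8](γ[a; MIN(d)→b](T))) − π[b,g](ρ[g/a](ρ[b/c](T)))) → 1

== RESULT ==
b | g
6 | 1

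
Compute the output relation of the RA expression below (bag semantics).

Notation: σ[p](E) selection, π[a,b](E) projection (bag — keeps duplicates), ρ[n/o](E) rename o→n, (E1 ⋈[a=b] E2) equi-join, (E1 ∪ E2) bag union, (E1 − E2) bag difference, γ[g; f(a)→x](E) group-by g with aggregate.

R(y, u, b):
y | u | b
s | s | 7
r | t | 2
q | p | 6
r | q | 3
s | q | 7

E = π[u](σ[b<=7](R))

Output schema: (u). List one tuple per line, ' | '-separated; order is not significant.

Subexpression sizes:
  R → 5
  σ[b<=7](R) → 5
  π[u](σ[b<=7](R)) → 5

== RESULT ==
u
p
q
q
s
t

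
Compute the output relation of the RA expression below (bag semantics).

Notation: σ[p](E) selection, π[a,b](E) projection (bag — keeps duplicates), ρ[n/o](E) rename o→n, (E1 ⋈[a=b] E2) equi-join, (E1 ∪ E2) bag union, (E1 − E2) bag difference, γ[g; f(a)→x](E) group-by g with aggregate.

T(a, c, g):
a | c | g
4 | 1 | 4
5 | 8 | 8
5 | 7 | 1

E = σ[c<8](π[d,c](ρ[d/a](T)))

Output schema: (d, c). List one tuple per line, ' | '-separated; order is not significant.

Row counts bottom-up:
  T → 3
  ρ[d/a](T) → 3
  π[d,c](ρ[d/a](T)) → 3
  σ[c<8](π[d,c](ρ[d/a](T))) → 2

== RESULT ==
d | c
4 | 1
5 | 7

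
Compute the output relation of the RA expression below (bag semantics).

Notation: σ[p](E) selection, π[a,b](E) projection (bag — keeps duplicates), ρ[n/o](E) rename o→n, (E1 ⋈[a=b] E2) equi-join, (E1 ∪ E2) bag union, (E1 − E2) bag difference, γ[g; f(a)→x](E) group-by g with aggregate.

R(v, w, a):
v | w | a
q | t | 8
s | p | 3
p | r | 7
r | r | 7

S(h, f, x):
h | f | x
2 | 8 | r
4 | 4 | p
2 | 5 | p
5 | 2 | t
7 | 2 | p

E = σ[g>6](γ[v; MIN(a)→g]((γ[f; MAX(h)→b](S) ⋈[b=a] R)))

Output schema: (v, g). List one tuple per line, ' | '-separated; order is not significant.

Per-node cardinality:
  S → 5
  γ[f; MAX(h)→b](S) → 4
  R → 4
  (γ[f; MAX(h)→b](S) ⋈[b=a] R) → 2
  γ[v; MIN(a)→g]((γ[f; MAX(h)→b](S) ⋈[b=a] R)) → 2
  σ[g>6](γ[v; MIN(a)→g]((γ[f; MAX(h)→b](S) ⋈[b=a] R))) → 2

== RESULT ==
v | g
p | 7
r | 7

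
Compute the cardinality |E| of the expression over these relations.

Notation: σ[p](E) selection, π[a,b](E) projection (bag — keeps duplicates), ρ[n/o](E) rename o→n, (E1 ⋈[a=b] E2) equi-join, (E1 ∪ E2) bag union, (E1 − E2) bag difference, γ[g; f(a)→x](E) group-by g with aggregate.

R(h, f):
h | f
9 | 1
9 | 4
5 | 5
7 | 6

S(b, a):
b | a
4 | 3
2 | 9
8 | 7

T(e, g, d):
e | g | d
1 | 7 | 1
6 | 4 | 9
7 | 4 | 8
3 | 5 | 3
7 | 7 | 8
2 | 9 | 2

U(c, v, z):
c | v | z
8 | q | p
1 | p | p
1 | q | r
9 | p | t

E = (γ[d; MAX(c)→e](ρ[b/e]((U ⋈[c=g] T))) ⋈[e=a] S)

Stepwise |·|:
  U → 4
  T → 6
  (U ⋈[c=g] T) → 1
  ρ[b/e]((U ⋈[c=g] T)) → 1
  γ[d; MAX(c)→e](ρ[b/e]((U ⋈[c=g] T))) → 1
  S → 3
  (γ[d; MAX(c)→e](ρ[b/e]((U ⋈[c=g] T))) ⋈[e=a] S) → 1

|E| = 1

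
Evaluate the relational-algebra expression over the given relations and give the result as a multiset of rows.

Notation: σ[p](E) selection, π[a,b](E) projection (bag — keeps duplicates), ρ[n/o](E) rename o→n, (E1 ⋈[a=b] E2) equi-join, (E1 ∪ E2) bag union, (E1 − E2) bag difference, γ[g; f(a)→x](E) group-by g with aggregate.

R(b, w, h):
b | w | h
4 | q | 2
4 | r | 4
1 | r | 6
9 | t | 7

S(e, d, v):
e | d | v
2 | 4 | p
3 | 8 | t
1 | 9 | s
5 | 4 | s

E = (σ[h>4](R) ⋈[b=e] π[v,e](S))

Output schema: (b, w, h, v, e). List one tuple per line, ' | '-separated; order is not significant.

Per-node cardinality:
  R → 4
  σ[h>4](R) → 2
  S → 4
  π[v,e](S) → 4
  (σ[h>4](R) ⋈[b=e] π[v,e](S)) → 1

== RESULT ==
b | w | h | v | e
1 | r | 6 | s | 1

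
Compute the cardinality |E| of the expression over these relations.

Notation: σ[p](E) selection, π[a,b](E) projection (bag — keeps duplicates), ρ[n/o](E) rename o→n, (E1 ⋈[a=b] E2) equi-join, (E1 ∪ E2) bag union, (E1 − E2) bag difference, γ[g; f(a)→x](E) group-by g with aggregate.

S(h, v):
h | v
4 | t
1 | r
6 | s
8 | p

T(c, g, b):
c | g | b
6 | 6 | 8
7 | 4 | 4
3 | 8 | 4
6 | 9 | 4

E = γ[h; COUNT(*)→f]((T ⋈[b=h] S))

Subexpression sizes:
  T → 4
  S → 4
  (T ⋈[b=h] S) → 4
  γ[h; COUNT(*)→f]((T ⋈[b=h] S)) → 2

|E| = 2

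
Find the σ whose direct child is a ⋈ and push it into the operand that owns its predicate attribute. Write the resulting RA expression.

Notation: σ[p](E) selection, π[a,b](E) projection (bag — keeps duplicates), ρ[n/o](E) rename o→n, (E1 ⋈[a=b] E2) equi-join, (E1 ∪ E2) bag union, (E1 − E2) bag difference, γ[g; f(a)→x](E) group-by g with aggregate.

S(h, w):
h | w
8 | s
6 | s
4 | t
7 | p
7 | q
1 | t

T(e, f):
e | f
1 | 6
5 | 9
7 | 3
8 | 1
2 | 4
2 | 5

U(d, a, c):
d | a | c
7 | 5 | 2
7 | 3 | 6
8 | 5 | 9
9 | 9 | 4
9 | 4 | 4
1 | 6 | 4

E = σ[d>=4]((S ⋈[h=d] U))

σ filters on d, owned by the right side.
E' = (S ⋈[h=d] σ[d>=4](U))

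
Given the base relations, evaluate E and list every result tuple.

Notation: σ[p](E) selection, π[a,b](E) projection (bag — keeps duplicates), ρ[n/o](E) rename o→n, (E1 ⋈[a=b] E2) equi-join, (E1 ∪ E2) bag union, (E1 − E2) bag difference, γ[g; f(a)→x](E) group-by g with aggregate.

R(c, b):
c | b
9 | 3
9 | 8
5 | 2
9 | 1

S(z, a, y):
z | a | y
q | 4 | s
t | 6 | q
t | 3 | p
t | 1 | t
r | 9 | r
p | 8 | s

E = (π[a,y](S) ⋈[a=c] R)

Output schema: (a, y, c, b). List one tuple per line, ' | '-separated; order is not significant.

Stepwise |·|:
  S → 6
  π[a,y](S) → 6
  R → 4
  (π[a,y](S) ⋈[a=c] R) → 3

== RESULT ==
a | y | c | b
9 | r | 9 | 1
9 | r | 9 | 3
9 | r | 9 | 8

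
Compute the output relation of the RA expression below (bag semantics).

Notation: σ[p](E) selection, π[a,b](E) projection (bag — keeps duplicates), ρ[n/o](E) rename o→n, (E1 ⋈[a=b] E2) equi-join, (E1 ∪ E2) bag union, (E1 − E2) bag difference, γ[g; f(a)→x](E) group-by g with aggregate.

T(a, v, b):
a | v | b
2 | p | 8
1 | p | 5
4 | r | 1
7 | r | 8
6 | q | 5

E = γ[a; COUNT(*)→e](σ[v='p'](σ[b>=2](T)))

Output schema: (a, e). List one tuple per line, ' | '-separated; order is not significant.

Subexpression sizes:
  T → 5
  σ[b>=2](T) → 4
  σ[v='p'](σ[b>=2](T)) → 2
  γ[a; COUNT(*)→e](σ[v='p'](σ[b>=2](T))) → 2

== RESULT ==
a | e
1 | 1
2 | 1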